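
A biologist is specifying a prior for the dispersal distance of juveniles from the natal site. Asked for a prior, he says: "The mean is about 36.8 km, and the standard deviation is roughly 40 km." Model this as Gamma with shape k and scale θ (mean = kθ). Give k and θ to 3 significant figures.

k ≈ 0.846, θ ≈ 43.5

For Gamma(k, scale θ): mean = kθ, variance = kθ², so CV = 1/√k.
CV = SD/mean = 40/36.8 = 1.087, hence k = 1/CV² = 0.846.
Then θ = mean/k = 36.8/0.846 = 43.5.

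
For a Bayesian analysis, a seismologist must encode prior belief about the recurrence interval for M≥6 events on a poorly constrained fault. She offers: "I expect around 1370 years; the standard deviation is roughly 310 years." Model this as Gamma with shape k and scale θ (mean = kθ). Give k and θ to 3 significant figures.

k ≈ 19.5, θ ≈ 70.1

For Gamma(k, scale θ): mean = kθ, variance = kθ², so CV = 1/√k.
CV = SD/mean = 310/1370 = 0.2263, hence k = 1/CV² = 19.5.
Then θ = mean/k = 1370/19.5 = 70.1.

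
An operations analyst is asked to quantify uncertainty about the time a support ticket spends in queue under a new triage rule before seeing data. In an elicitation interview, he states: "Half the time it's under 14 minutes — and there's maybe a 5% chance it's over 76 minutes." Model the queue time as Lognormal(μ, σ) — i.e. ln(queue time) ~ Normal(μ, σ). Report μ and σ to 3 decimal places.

μ ≈ 2.639, σ ≈ 1.028

If T ~ Lognormal(μ,σ) then ln T ~ Normal(μ,σ), so the p-quantile of ln T is μ + z_p·σ.
ln(14) = 2.639 and ln(76) = 4.331; z_{0.5} = 0, z_{0.95} = 1.645.
σ = (4.331 − 2.639)/(1.645 − (0)) = 1.028.
μ = 2.639 − (0)·1.028 = 2.639.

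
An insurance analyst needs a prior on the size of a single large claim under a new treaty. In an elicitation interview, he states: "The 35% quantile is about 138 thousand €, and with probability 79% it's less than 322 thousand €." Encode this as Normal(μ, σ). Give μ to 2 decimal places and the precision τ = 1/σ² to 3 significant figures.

μ = 197.49, τ = 4.19e-05

For Normal(μ,σ), the p-quantile is μ + z_p·σ. Here z_{0.35} = -0.3853, z_{0.79} = 0.8064.
So 138 = μ − 0.3853σ and 322 = μ + 0.8064σ.
Subtracting: σ = (322 − 138)/(0.8064 − (-0.3853)) = 154.40.
Then μ = 138 − (-0.3853)·154.40 = 197.49.
Precision τ = 1/σ² = 1/154.4² = 4.19e-05.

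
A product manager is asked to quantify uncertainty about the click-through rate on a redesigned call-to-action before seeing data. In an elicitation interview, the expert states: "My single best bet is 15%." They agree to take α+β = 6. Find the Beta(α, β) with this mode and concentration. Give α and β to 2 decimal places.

α = 1.60, β = 4.40

For α,β > 1 the Beta mode is (α−1)/(α+β−2). With α+β = 6, the mode is (α−1)/4.
Set (α−1)/4 = 0.15 → α = 1 + 0.15·4 = 1.60.
β = 6 − α = 4.40.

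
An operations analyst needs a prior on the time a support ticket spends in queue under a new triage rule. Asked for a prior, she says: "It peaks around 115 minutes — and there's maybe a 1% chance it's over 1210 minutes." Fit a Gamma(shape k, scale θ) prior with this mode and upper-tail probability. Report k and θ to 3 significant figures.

k ≈ 1.55, θ ≈ 210

Gamma(k,θ) with k>1 has mode (k−1)θ, so θ = 115/(k−1).
Need P(X < 1210) = 0.99 with θ tied to k this way. Start at k = 2, θ = 115: P(X<1210) ≈ 1.000.
Too high — lower k to spread out. Iterating converges to k ≈ 1.55.
Then θ = 115/(1.55−1) ≈ 210.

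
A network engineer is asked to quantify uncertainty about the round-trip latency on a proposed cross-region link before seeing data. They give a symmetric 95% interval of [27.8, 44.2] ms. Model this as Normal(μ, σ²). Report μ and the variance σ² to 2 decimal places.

μ = 36.00, σ² = 17.50

A symmetric 95% interval runs μ ± z·σ with z = 1.96.
Half-width = 8.2, so σ = 8.2/1.96 = 4.184 and σ² = 17.50.
μ is the interval midpoint, 36.00.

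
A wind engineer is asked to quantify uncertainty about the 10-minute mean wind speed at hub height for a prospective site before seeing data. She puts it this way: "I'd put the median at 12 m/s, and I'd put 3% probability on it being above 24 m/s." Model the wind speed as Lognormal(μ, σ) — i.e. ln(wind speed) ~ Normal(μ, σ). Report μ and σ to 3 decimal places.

μ ≈ 2.485, σ ≈ 0.369

If T ~ Lognormal(μ,σ) then ln T ~ Normal(μ,σ), so the p-quantile of ln T is μ + z_p·σ.
ln(12) = 2.485 and ln(24) = 3.178; z_{0.5} = 0, z_{0.97} = 1.881.
σ = (3.178 − 2.485)/(1.881 − (0)) = 0.369.
μ = 2.485 − (0)·0.369 = 2.485.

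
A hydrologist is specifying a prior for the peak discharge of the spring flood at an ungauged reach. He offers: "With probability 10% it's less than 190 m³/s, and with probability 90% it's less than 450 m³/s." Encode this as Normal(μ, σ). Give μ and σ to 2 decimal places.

μ = 320.00, σ = 101.44

For Normal(μ,σ), the p-quantile is μ + z_p·σ. Here z_{0.1} = -1.282, z_{0.9} = 1.282.
So 190 = μ − 1.282σ and 450 = μ + 1.282σ.
Subtracting: σ = (450 − 190)/(1.282 − (-1.282)) = 101.44.
Then μ = 190 − (-1.282)·101.44 = 320.00.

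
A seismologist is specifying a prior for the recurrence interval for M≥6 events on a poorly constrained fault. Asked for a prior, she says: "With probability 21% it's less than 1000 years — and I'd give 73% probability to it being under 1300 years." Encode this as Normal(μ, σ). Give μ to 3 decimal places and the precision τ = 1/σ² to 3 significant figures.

For Normal(μ,σ), the p-quantile is μ + z_p·σ. Here z_{0.21} = -0.8064, z_{0.73} = 0.6128.
So 1000 = μ − 0.8064σ and 1300 = μ + 0.6128σ.
Subtracting: σ = (1300 − 1000)/(0.6128 − (-0.8064)) = 211.382.
Then μ = 1000 − (-0.8064)·211.382 = 1170.463.
Precision τ = 1/σ² = 1/211.4² = 2.24e-05.

μ = 1170.463, τ = 2.24e-05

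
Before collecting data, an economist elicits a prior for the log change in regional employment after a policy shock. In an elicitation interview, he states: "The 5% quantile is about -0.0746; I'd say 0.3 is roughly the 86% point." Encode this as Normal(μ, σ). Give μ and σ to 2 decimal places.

μ = 0.15, σ = 0.14

For Normal(μ,σ), the p-quantile is μ + z_p·σ. Here z_{0.05} = -1.645, z_{0.86} = 1.08.
So -0.0746 = μ − 1.645σ and 0.3 = μ + 1.08σ.
Subtracting: σ = (0.3 − -0.0746)/(1.08 − (-1.645)) = 0.14.
Then μ = -0.0746 − (-1.645)·0.14 = 0.15.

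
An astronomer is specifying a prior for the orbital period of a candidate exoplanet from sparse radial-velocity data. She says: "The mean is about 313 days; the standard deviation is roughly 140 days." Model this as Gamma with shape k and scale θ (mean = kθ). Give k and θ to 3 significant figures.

For Gamma(k, scale θ): mean = kθ, variance = kθ², so CV = 1/√k.
CV = SD/mean = 140/313 = 0.4473, hence k = 1/CV² = 5.
Then θ = mean/k = 313/5 = 62.6.

k ≈ 5, θ ≈ 62.6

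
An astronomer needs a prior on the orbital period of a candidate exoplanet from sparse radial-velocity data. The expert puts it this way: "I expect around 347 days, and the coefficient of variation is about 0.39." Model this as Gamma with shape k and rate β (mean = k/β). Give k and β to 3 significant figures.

For Gamma(k, rate β): mean = k/β, variance = k/β², so CV = 1/√k.
CV = 0.39, hence k = 1/CV² = 6.57.
Then β = k/mean = 6.57/347 = 0.0189.

k ≈ 6.57, β ≈ 0.0189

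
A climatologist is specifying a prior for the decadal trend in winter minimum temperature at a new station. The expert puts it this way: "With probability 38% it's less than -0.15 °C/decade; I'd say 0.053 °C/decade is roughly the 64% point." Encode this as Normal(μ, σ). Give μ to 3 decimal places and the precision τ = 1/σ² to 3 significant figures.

μ = -0.057, τ = 10.7

For Normal(μ,σ), the p-quantile is μ + z_p·σ. Here z_{0.38} = -0.3055, z_{0.64} = 0.3585.
So -0.15 = μ − 0.3055σ and 0.053 = μ + 0.3585σ.
Subtracting: σ = (0.053 − -0.15)/(0.3585 − (-0.3055)) = 0.306.
Then μ = -0.15 − (-0.3055)·0.306 = -0.057.
Precision τ = 1/σ² = 1/0.3058² = 10.7.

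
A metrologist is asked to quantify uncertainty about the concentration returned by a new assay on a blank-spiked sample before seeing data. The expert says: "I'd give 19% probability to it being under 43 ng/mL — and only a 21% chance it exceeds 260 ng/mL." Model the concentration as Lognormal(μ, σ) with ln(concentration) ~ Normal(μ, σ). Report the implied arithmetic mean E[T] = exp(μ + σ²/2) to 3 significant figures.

E[T] ≈ 194 ng/mL

If T ~ Lognormal(μ,σ) then ln T ~ Normal(μ,σ), so the p-quantile of ln T is μ + z_p·σ.
ln(43) = 3.761 and ln(260) = 5.561; z_{0.19} = -0.8779, z_{0.79} = 0.8064.
σ = (5.561 − 3.761)/(0.8064 − (-0.8779)) = 1.068.
μ = 3.761 − (-0.8779)·1.068 = 4.699.
E[T] = exp(μ + σ²/2) = exp(4.699 + 0.5707) = 194 ng/mL.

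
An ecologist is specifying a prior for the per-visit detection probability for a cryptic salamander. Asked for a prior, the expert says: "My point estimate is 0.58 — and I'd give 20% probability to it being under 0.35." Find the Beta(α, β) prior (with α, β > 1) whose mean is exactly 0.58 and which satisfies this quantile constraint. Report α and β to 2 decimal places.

With mean 0.58 fixed, write α = 0.58s, β = 0.42s where s = α+β.
Need P(θ < 0.35) = 0.2 under Beta(0.58s, 0.42s). Normal approximation: (q−m)/√(m(1−m)/s) ≈ z_{0.2} = -0.842, so s ≈ 0.58·0.42·(-0.842)²/(0.35−0.58)² = 3.3.
At s = 3.3: P(θ<0.35) ≈ 0.199. Adjusting to match 0.2 gives s ≈ 3.24.
So α = 0.58·3.24 ≈ 1.88, β = 0.42·3.24 ≈ 1.36.

α ≈ 1.88, β ≈ 1.36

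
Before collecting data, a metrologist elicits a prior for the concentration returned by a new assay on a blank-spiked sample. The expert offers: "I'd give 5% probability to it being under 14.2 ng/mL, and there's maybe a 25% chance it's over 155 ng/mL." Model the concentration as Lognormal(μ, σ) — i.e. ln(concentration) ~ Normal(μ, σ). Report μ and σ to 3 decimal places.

If T ~ Lognormal(μ,σ) then ln T ~ Normal(μ,σ), so the p-quantile of ln T is μ + z_p·σ.
ln(14.2) = 2.653 and ln(155) = 5.043; z_{0.05} = -1.645, z_{0.75} = 0.6745.
σ = (5.043 − 2.653)/(0.6745 − (-1.645)) = 1.031.
μ = 2.653 − (-1.645)·1.031 = 4.348.

μ ≈ 4.348, σ ≈ 1.031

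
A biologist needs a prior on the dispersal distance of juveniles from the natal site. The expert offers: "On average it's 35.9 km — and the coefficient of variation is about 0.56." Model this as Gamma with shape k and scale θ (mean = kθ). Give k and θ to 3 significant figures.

For Gamma(k, scale θ): mean = kθ, variance = kθ², so CV = 1/√k.
CV = 0.56, hence k = 1/CV² = 3.19.
Then θ = mean/k = 35.9/3.19 = 11.3.

k ≈ 3.19, θ ≈ 11.3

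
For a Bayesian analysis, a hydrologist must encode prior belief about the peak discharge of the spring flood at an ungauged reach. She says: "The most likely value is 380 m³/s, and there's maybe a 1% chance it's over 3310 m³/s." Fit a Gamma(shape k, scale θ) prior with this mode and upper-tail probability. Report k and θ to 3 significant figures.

k ≈ 1.7, θ ≈ 546

Gamma(k,θ) with k>1 has mode (k−1)θ, so θ = 380/(k−1).
Need P(X < 3310) = 0.99 with θ tied to k this way. Start at k = 2, θ = 380: P(X<3310) ≈ 0.998.
Too high — lower k to spread out. Iterating converges to k ≈ 1.7.
Then θ = 380/(1.7−1) ≈ 546.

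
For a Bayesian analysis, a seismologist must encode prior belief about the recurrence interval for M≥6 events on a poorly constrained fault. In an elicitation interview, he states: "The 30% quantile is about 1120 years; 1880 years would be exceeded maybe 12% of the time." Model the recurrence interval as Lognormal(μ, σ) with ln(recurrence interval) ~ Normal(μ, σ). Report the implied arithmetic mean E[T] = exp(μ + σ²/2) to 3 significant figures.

If T ~ Lognormal(μ,σ) then ln T ~ Normal(μ,σ), so the p-quantile of ln T is μ + z_p·σ.
ln(1120) = 7.021 and ln(1880) = 7.539; z_{0.3} = -0.5244, z_{0.88} = 1.175.
σ = (7.539 − 7.021)/(1.175 − (-0.5244)) = 0.305.
μ = 7.021 − (-0.5244)·0.305 = 7.181.
E[T] = exp(μ + σ²/2) = exp(7.181 + 0.0464) = 1380 years.

E[T] ≈ 1380 years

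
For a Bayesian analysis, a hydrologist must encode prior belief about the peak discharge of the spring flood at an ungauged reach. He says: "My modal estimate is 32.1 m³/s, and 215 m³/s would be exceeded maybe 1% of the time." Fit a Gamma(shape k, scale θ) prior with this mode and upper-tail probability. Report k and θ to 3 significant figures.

Gamma(k,θ) with k>1 has mode (k−1)θ, so θ = 32.1/(k−1).
Need P(X < 215) = 0.99 with θ tied to k this way. Start at k = 2, θ = 32.1: P(X<215) ≈ 0.991.
Too high — lower k to spread out. Iterating converges to k ≈ 1.99.
Then θ = 32.1/(1.99−1) ≈ 32.5.

k ≈ 1.99, θ ≈ 32.5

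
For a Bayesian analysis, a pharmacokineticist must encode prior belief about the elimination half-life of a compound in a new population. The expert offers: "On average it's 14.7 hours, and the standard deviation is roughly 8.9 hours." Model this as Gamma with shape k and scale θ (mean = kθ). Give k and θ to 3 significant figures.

For Gamma(k, scale θ): mean = kθ, variance = kθ², so CV = 1/√k.
CV = SD/mean = 8.9/14.7 = 0.6054, hence k = 1/CV² = 2.73.
Then θ = mean/k = 14.7/2.73 = 5.39.

k ≈ 2.73, θ ≈ 5.39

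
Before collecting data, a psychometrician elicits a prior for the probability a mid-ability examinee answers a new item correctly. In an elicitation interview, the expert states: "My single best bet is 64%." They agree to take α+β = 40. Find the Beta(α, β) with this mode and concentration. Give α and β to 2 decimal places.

α = 25.32, β = 14.68

For α,β > 1 the Beta mode is (α−1)/(α+β−2). With α+β = 40, the mode is (α−1)/38.
Set (α−1)/38 = 0.64 → α = 1 + 0.64·38 = 25.32.
β = 40 − α = 14.68.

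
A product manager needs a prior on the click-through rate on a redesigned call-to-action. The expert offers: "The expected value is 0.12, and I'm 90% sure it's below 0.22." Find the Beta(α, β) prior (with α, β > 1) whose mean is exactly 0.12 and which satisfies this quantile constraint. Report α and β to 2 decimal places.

With mean 0.12 fixed, write α = 0.12s, β = 0.88s where s = α+β.
Need P(θ < 0.22) = 0.9 under Beta(0.12s, 0.88s). Normal approximation: (q−m)/√(m(1−m)/s) ≈ z_{0.9} = 1.28, so s ≈ 0.12·0.88·(1.28)²/(0.22−0.12)² = 17.3.
At s = 17.3: P(θ<0.22) ≈ 0.893. Adjusting to match 0.9 gives s ≈ 18.89.
So α = 0.12·18.89 ≈ 2.27, β = 0.88·18.89 ≈ 16.62.

α ≈ 2.27, β ≈ 16.62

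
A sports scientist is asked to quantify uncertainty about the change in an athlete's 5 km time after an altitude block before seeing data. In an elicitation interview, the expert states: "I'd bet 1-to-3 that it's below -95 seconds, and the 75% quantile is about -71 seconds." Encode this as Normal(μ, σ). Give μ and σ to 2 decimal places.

The p-quantile of Normal(μ,σ) is μ + z_p·σ, with z_{0.25} = -0.6745 and z_{0.75} = 0.6745.
Eliminate σ: μ = (z₂·x₁ − z₁·x₂)/(z₂ − z₁) = (0.6745·-95 − (-0.6745)·-71)/1.349 = -83.00.
Then σ = (x₂ − x₁)/(z₂ − z₁) = (-71 − -95)/1.349 = 17.79.

μ = -83.00, σ = 17.79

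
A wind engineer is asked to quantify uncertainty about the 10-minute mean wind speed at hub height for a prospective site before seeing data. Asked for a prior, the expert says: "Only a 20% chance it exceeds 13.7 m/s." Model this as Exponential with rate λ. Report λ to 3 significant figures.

λ ≈ 0.117

P(T > 13.7) = e^(−λ·13.7) = 0.2, so λ = −ln(0.2)/13.7 = 0.117.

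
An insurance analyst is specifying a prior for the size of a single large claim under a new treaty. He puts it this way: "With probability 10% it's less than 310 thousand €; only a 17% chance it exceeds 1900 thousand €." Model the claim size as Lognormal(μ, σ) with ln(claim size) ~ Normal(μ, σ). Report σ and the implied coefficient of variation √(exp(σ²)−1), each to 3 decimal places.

σ ≈ 0.811, CV ≈ 0.964

If T ~ Lognormal(μ,σ) then ln T ~ Normal(μ,σ), so the p-quantile of ln T is μ + z_p·σ.
ln(310) = 5.737 and ln(1900) = 7.55; z_{0.1} = -1.282, z_{0.83} = 0.9542.
σ = (7.55 − 5.737)/(0.9542 − (-1.282)) = 0.811.
μ = 5.737 − (-1.282)·0.811 = 6.776.
CV = √(exp(σ²)−1) = √(exp(0.6576)−1) = 0.964.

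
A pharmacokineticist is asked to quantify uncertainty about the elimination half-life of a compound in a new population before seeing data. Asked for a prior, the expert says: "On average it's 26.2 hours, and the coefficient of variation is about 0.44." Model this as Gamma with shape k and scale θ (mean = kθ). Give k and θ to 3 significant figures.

k ≈ 5.17, θ ≈ 5.07

For Gamma(k, scale θ): mean = kθ, variance = kθ², so CV = 1/√k.
CV = 0.44, hence k = 1/CV² = 5.17.
Then θ = mean/k = 26.2/5.17 = 5.07.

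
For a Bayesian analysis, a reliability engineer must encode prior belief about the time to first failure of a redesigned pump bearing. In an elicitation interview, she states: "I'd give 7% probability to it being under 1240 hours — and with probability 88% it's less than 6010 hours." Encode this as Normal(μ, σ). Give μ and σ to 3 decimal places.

μ = 3895.644, σ = 1799.472

The p-quantile of Normal(μ,σ) is μ + z_p·σ, with z_{0.07} = -1.476 and z_{0.88} = 1.175.
Eliminate σ: μ = (z₂·x₁ − z₁·x₂)/(z₂ − z₁) = (1.175·1240 − (-1.476)·6010)/2.651 = 3895.644.
Then σ = (x₂ − x₁)/(z₂ − z₁) = (6010 − 1240)/2.651 = 1799.472.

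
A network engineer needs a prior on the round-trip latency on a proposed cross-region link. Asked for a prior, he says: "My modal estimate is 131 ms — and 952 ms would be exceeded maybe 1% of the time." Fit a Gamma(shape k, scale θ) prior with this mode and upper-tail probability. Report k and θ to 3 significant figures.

Gamma(k,θ) with k>1 has mode (k−1)θ, so θ = 131/(k−1).
Need P(X < 952) = 0.99 with θ tied to k this way. Start at k = 2, θ = 131: P(X<952) ≈ 0.994.
Too high — lower k to spread out. Iterating converges to k ≈ 1.88.
Then θ = 131/(1.88−1) ≈ 148.

k ≈ 1.88, θ ≈ 148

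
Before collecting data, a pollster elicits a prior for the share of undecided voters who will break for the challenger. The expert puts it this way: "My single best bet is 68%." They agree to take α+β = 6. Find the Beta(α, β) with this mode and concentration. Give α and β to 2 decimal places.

α = 3.72, β = 2.28

For α,β > 1 the Beta mode is (α−1)/(α+β−2). With α+β = 6, the mode is (α−1)/4.
Set (α−1)/4 = 0.68 → α = 1 + 0.68·4 = 3.72.
β = 6 − α = 2.28.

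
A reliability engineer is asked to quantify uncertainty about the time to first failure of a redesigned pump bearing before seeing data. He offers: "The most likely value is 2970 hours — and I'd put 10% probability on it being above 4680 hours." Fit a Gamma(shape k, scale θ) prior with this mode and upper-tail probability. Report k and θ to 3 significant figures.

Gamma(k,θ) with k>1 has mode (k−1)θ, so θ = 2970/(k−1).
Need P(X < 4680) = 0.9 with θ tied to k this way. Start at k = 2, θ = 2970: P(X<4680) ≈ 0.467.
Too low — raise k to concentrate. Iterating converges to k ≈ 10.1.
Then θ = 2970/(10.1−1) ≈ 328.

k ≈ 10.1, θ ≈ 328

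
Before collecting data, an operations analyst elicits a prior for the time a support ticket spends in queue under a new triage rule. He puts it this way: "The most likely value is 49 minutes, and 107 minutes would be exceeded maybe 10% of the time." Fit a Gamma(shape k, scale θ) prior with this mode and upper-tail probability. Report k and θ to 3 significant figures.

k ≈ 4.15, θ ≈ 15.5

Gamma(k,θ) with k>1 has mode (k−1)θ, so θ = 49/(k−1).
Need P(X < 107) = 0.9 with θ tied to k this way. Start at k = 2, θ = 49: P(X<107) ≈ 0.641.
Too low — raise k to concentrate. Iterating converges to k ≈ 4.15.
Then θ = 49/(4.15−1) ≈ 15.5.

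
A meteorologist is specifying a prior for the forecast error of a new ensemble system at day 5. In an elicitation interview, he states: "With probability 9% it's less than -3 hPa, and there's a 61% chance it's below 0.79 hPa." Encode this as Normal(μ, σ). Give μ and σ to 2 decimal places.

The p-quantile of Normal(μ,σ) is μ + z_p·σ, with z_{0.09} = -1.341 and z_{0.61} = 0.2793.
Eliminate σ: μ = (z₂·x₁ − z₁·x₂)/(z₂ − z₁) = (0.2793·-3 − (-1.341)·0.79)/1.62 = 0.14.
Then σ = (x₂ − x₁)/(z₂ − z₁) = (0.79 − -3)/1.62 = 2.34.

μ = 0.14, σ = 2.34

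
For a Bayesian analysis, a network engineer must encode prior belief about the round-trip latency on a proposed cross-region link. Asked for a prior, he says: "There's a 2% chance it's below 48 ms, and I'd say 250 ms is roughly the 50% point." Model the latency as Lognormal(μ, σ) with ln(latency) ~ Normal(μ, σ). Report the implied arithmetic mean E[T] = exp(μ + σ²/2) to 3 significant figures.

If T ~ Lognormal(μ,σ) then ln T ~ Normal(μ,σ), so the p-quantile of ln T is μ + z_p·σ.
ln(48) = 3.871 and ln(250) = 5.521; z_{0.02} = -2.054, z_{0.5} = 0.
σ = (5.521 − 3.871)/(0 − (-2.054)) = 0.804.
μ = 3.871 − (-2.054)·0.804 = 5.521.
E[T] = exp(μ + σ²/2) = exp(5.521 + 0.3228) = 345 ms.

E[T] ≈ 345 ms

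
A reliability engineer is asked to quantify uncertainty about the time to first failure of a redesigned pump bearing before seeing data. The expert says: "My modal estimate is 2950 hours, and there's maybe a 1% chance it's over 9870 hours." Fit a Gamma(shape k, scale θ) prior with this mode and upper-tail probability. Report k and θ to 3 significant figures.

Gamma(k,θ) with k>1 has mode (k−1)θ, so θ = 2950/(k−1).
Need P(X < 9870) = 0.99 with θ tied to k this way. Start at k = 2, θ = 2950: P(X<9870) ≈ 0.847.
Too low — raise k to concentrate. Iterating converges to k ≈ 4.
Then θ = 2950/(4−1) ≈ 982.

k ≈ 4, θ ≈ 982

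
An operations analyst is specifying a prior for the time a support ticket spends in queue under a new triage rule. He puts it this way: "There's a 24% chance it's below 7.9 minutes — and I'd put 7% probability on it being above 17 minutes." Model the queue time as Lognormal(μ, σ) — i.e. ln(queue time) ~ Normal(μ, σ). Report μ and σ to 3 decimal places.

If T ~ Lognormal(μ,σ) then ln T ~ Normal(μ,σ), so the p-quantile of ln T is μ + z_p·σ.
ln(7.9) = 2.067 and ln(17) = 2.833; z_{0.24} = -0.7063, z_{0.93} = 1.476.
σ = (2.833 − 2.067)/(1.476 − (-0.7063)) = 0.351.
μ = 2.067 − (-0.7063)·0.351 = 2.315.

μ ≈ 2.315, σ ≈ 0.351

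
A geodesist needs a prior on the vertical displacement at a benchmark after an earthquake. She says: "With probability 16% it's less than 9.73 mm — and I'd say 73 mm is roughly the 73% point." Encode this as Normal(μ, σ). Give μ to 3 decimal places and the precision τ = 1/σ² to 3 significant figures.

For Normal(μ,σ), the p-quantile is μ + z_p·σ. Here z_{0.16} = -0.9945, z_{0.73} = 0.6128.
So 9.73 = μ − 0.9945σ and 73 = μ + 0.6128σ.
Subtracting: σ = (73 − 9.73)/(0.6128 − (-0.9945)) = 39.365.
Then μ = 9.73 − (-0.9945)·39.365 = 48.877.
Precision τ = 1/σ² = 1/39.36² = 0.000645.

μ = 48.877, τ = 0.000645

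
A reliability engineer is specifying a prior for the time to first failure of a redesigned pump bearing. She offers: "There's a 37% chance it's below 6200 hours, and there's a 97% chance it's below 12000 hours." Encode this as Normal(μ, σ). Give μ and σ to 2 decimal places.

μ = 7069.89, σ = 2621.29

For Normal(μ,σ), the p-quantile is μ + z_p·σ. Here z_{0.37} = -0.3319, z_{0.97} = 1.881.
So 6200 = μ − 0.3319σ and 12000 = μ + 1.881σ.
Subtracting: σ = (12000 − 6200)/(1.881 − (-0.3319)) = 2621.29.
Then μ = 6200 − (-0.3319)·2621.29 = 7069.89.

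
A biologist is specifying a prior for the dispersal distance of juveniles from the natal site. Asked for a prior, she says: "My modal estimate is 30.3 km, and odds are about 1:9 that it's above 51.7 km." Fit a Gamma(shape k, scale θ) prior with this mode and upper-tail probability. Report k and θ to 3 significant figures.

Gamma(k,θ) with k>1 has mode (k−1)θ, so θ = 30.3/(k−1).
Need P(X < 51.7) = 0.9 with θ tied to k this way. Start at k = 2, θ = 30.3: P(X<51.7) ≈ 0.509.
Too low — raise k to concentrate. Iterating converges to k ≈ 7.63.
Then θ = 30.3/(7.63−1) ≈ 4.57.

k ≈ 7.63, θ ≈ 4.57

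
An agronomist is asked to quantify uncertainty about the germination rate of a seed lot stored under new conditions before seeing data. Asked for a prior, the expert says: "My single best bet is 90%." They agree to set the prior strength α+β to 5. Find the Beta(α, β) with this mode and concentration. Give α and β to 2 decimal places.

α = 3.70, β = 1.30

For α,β > 1 the Beta mode is (α−1)/(α+β−2). With α+β = 5, the mode is (α−1)/3.
Set (α−1)/3 = 0.9 → α = 1 + 0.9·3 = 3.70.
β = 5 − α = 1.30.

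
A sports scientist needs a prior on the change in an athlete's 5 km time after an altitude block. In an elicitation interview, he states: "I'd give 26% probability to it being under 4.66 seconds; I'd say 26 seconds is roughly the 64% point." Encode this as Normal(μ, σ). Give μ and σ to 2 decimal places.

For Normal(μ,σ), the p-quantile is μ + z_p·σ. Here z_{0.26} = -0.6433, z_{0.64} = 0.3585.
So 4.66 = μ − 0.6433σ and 26 = μ + 0.3585σ.
Subtracting: σ = (26 − 4.66)/(0.3585 − (-0.6433)) = 21.30.
Then μ = 4.66 − (-0.6433)·21.30 = 18.36.

μ = 18.36, σ = 21.30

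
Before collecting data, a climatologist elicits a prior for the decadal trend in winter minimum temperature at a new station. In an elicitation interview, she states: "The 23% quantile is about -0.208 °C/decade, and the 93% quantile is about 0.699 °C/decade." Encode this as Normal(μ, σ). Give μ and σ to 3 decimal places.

The p-quantile of Normal(μ,σ) is μ + z_p·σ, with z_{0.23} = -0.7388 and z_{0.93} = 1.476.
Eliminate σ: μ = (z₂·x₁ − z₁·x₂)/(z₂ − z₁) = (1.476·-0.208 − (-0.7388)·0.699)/2.215 = 0.095.
Then σ = (x₂ − x₁)/(z₂ − z₁) = (0.699 − -0.208)/2.215 = 0.410.

μ = 0.095, σ = 0.410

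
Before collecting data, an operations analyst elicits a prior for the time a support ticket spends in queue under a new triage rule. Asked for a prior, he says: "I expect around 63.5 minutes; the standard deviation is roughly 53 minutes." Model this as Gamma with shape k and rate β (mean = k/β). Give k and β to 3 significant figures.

k ≈ 1.44, β ≈ 0.0226

For Gamma(k, rate β): mean = k/β, variance = k/β², so CV = 1/√k.
CV = SD/mean = 53/63.5 = 0.8346, hence k = 1/CV² = 1.44.
Then β = k/mean = 1.44/63.5 = 0.0226.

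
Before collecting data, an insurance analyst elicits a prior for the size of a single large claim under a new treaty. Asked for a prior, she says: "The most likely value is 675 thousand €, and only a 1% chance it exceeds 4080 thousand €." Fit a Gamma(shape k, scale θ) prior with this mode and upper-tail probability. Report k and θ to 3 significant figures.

Gamma(k,θ) with k>1 has mode (k−1)θ, so θ = 675/(k−1).
Need P(X < 4080) = 0.99 with θ tied to k this way. Start at k = 2, θ = 675: P(X<4080) ≈ 0.983.
Too low — raise k to concentrate. Iterating converges to k ≈ 2.14.
Then θ = 675/(2.14−1) ≈ 591.

k ≈ 2.14, θ ≈ 591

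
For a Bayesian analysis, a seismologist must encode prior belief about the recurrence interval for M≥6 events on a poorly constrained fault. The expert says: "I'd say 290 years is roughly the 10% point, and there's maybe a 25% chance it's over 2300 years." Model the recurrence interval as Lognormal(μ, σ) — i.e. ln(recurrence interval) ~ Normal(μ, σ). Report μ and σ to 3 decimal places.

μ ≈ 7.027, σ ≈ 1.059

If T ~ Lognormal(μ,σ) then ln T ~ Normal(μ,σ), so the p-quantile of ln T is μ + z_p·σ.
ln(290) = 5.67 and ln(2300) = 7.741; z_{0.1} = -1.282, z_{0.75} = 0.6745.
σ = (7.741 − 5.67)/(0.6745 − (-1.282)) = 1.059.
μ = 5.67 − (-1.282)·1.059 = 7.027.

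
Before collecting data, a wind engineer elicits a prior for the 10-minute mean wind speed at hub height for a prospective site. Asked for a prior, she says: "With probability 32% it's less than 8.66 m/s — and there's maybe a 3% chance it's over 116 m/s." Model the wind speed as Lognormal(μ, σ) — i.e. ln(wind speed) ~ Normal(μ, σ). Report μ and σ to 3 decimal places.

μ ≈ 2.675, σ ≈ 1.105

If T ~ Lognormal(μ,σ) then ln T ~ Normal(μ,σ), so the p-quantile of ln T is μ + z_p·σ.
ln(8.66) = 2.159 and ln(116) = 4.754; z_{0.32} = -0.4677, z_{0.97} = 1.881.
σ = (4.754 − 2.159)/(1.881 − (-0.4677)) = 1.105.
μ = 2.159 − (-0.4677)·1.105 = 2.675.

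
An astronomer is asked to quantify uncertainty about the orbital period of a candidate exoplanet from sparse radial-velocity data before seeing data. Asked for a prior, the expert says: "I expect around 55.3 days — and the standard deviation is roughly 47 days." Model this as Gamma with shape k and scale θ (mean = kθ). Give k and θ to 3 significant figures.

k ≈ 1.38, θ ≈ 39.9

For Gamma(k, scale θ): mean = kθ, variance = kθ², so CV = 1/√k.
CV = SD/mean = 47/55.3 = 0.8499, hence k = 1/CV² = 1.38.
Then θ = mean/k = 55.3/1.38 = 39.9.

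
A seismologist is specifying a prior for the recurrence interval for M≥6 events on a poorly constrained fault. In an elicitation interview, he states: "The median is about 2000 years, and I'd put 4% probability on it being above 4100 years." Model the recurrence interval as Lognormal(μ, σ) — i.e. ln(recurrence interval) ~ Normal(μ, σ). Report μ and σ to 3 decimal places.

If T ~ Lognormal(μ,σ) then ln T ~ Normal(μ,σ), so the p-quantile of ln T is μ + z_p·σ.
ln(2000) = 7.601 and ln(4100) = 8.319; z_{0.5} = 0, z_{0.96} = 1.751.
σ = (8.319 − 7.601)/(1.751 − (0)) = 0.410.
μ = 7.601 − (0)·0.410 = 7.601.

μ ≈ 7.601, σ ≈ 0.410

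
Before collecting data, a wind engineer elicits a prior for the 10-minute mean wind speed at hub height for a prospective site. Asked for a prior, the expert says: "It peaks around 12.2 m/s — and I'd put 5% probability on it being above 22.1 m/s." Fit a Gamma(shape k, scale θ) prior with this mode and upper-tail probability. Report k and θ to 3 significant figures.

Gamma(k,θ) with k>1 has mode (k−1)θ, so θ = 12.2/(k−1).
Need P(X < 22.1) = 0.95 with θ tied to k this way. Start at k = 2, θ = 12.2: P(X<22.1) ≈ 0.541.
Too low — raise k to concentrate. Iterating converges to k ≈ 8.89.
Then θ = 12.2/(8.89−1) ≈ 1.55.

k ≈ 8.89, θ ≈ 1.55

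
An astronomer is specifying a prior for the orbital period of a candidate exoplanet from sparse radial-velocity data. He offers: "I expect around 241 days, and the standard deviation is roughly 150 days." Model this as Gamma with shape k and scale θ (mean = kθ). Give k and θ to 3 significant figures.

k ≈ 2.58, θ ≈ 93.4

For Gamma(k, scale θ): mean = kθ, variance = kθ², so CV = 1/√k.
CV = SD/mean = 150/241 = 0.6224, hence k = 1/CV² = 2.58.
Then θ = mean/k = 241/2.58 = 93.4.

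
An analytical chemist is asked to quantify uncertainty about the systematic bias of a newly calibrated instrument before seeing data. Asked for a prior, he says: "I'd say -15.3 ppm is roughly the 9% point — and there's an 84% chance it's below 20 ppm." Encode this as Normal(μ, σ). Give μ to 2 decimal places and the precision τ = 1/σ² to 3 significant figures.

μ = 4.97, τ = 0.00438

For Normal(μ,σ), the p-quantile is μ + z_p·σ. Here z_{0.09} = -1.341, z_{0.84} = 0.9945.
So -15.3 = μ − 1.341σ and 20 = μ + 0.9945σ.
Subtracting: σ = (20 − -15.3)/(0.9945 − (-1.341)) = 15.12.
Then μ = -15.3 − (-1.341)·15.12 = 4.97.
Precision τ = 1/σ² = 1/15.12² = 0.00438.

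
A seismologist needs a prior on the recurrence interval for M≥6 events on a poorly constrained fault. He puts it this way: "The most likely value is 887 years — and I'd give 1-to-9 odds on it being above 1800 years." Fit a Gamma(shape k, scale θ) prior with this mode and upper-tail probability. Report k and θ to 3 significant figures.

Gamma(k,θ) with k>1 has mode (k−1)θ, so θ = 887/(k−1).
Need P(X < 1800) = 0.9 with θ tied to k this way. Start at k = 2, θ = 887: P(X<1800) ≈ 0.602.
Too low — raise k to concentrate. Iterating converges to k ≈ 4.83.
Then θ = 887/(4.83−1) ≈ 232.

k ≈ 4.83, θ ≈ 232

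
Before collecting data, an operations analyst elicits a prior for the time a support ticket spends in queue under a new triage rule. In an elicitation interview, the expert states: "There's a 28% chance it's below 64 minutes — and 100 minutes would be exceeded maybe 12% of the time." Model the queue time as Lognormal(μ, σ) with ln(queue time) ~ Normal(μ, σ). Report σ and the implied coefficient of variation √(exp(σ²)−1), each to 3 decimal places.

If T ~ Lognormal(μ,σ) then ln T ~ Normal(μ,σ), so the p-quantile of ln T is μ + z_p·σ.
ln(64) = 4.159 and ln(100) = 4.605; z_{0.28} = -0.5828, z_{0.88} = 1.175.
σ = (4.605 − 4.159)/(1.175 − (-0.5828)) = 0.254.
μ = 4.159 − (-0.5828)·0.254 = 4.307.
CV = √(exp(σ²)−1) = √(exp(0.0645)−1) = 0.258.

σ ≈ 0.254, CV ≈ 0.258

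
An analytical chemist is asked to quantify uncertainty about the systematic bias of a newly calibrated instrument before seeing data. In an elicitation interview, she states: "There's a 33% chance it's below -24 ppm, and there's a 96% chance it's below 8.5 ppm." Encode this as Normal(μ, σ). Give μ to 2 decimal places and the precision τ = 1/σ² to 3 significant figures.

The p-quantile of Normal(μ,σ) is μ + z_p·σ, with z_{0.33} = -0.4399 and z_{0.96} = 1.751.
Eliminate σ: μ = (z₂·x₁ − z₁·x₂)/(z₂ − z₁) = (1.751·-24 − (-0.4399)·8.5)/2.191 = -17.47.
Then σ = (x₂ − x₁)/(z₂ − z₁) = (8.5 − -24)/2.191 = 14.84.
Precision τ = 1/σ² = 1/14.84² = 0.00454.

μ = -17.47, τ = 0.00454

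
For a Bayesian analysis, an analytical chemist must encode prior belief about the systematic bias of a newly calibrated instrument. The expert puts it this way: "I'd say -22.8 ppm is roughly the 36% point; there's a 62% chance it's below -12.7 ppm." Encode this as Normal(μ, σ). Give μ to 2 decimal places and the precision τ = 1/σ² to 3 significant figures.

μ = -17.35, τ = 0.00432

The p-quantile of Normal(μ,σ) is μ + z_p·σ, with z_{0.36} = -0.3585 and z_{0.62} = 0.3055.
Eliminate σ: μ = (z₂·x₁ − z₁·x₂)/(z₂ − z₁) = (0.3055·-22.8 − (-0.3585)·-12.7)/0.6639 = -17.35.
Then σ = (x₂ − x₁)/(z₂ − z₁) = (-12.7 − -22.8)/0.6639 = 15.21.
Precision τ = 1/σ² = 1/15.21² = 0.00432.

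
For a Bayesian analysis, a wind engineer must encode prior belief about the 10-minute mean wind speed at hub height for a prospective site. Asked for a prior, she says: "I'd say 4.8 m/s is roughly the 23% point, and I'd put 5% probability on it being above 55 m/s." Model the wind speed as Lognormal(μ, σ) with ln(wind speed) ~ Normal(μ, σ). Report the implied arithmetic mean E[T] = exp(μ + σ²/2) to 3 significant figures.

E[T] ≈ 17.3 m/s

If T ~ Lognormal(μ,σ) then ln T ~ Normal(μ,σ), so the p-quantile of ln T is μ + z_p·σ.
ln(4.8) = 1.569 and ln(55) = 4.007; z_{0.23} = -0.7388, z_{0.95} = 1.645.
σ = (4.007 − 1.569)/(1.645 − (-0.7388)) = 1.023.
μ = 1.569 − (-0.7388)·1.023 = 2.325.
E[T] = exp(μ + σ²/2) = exp(2.325 + 0.5233) = 17.3 m/s.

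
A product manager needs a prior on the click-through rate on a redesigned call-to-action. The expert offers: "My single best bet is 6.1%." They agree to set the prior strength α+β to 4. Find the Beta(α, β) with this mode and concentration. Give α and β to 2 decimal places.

For α,β > 1 the Beta mode is (α−1)/(α+β−2). With α+β = 4, the mode is (α−1)/2.
Set (α−1)/2 = 0.061 → α = 1 + 0.061·2 = 1.12.
β = 4 − α = 2.88.

α = 1.12, β = 2.88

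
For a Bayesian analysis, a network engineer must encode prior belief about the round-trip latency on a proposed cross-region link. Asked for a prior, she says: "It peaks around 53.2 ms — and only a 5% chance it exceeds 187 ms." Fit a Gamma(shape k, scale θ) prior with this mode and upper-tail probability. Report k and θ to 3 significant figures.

Gamma(k,θ) with k>1 has mode (k−1)θ, so θ = 53.2/(k−1).
Need P(X < 187) = 0.95 with θ tied to k this way. Start at k = 2, θ = 53.2: P(X<187) ≈ 0.866.
Too low — raise k to concentrate. Iterating converges to k ≈ 2.63.
Then θ = 53.2/(2.63−1) ≈ 32.6.

k ≈ 2.63, θ ≈ 32.6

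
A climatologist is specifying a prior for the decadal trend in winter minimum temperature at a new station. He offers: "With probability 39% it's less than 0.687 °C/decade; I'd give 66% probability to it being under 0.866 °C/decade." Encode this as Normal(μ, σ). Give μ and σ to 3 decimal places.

μ = 0.759, σ = 0.259

For Normal(μ,σ), the p-quantile is μ + z_p·σ. Here z_{0.39} = -0.2793, z_{0.66} = 0.4125.
So 0.687 = μ − 0.2793σ and 0.866 = μ + 0.4125σ.
Subtracting: σ = (0.866 − 0.687)/(0.4125 − (-0.2793)) = 0.259.
Then μ = 0.687 − (-0.2793)·0.259 = 0.759.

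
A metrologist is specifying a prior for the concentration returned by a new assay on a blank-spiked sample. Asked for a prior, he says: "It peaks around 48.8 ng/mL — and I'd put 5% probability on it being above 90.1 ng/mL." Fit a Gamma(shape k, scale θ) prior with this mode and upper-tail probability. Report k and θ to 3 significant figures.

Gamma(k,θ) with k>1 has mode (k−1)θ, so θ = 48.8/(k−1).
Need P(X < 90.1) = 0.95 with θ tied to k this way. Start at k = 2, θ = 48.8: P(X<90.1) ≈ 0.551.
Too low — raise k to concentrate. Iterating converges to k ≈ 8.4.
Then θ = 48.8/(8.4−1) ≈ 6.59.

k ≈ 8.4, θ ≈ 6.59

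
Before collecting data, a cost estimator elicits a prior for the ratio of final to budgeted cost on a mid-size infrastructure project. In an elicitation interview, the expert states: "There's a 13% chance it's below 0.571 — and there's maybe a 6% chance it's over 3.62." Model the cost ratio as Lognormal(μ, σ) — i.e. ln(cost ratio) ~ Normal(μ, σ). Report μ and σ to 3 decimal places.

If T ~ Lognormal(μ,σ) then ln T ~ Normal(μ,σ), so the p-quantile of ln T is μ + z_p·σ.
ln(0.571) = -0.5604 and ln(3.62) = 1.286; z_{0.13} = -1.126, z_{0.94} = 1.555.
σ = (1.286 − -0.5604)/(1.555 − (-1.126)) = 0.689.
μ = -0.5604 − (-1.126)·0.689 = 0.216.

μ ≈ 0.216, σ ≈ 0.689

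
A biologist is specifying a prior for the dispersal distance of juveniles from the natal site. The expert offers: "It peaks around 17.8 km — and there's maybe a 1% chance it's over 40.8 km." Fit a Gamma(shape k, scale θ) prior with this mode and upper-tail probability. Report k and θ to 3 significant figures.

Gamma(k,θ) with k>1 has mode (k−1)θ, so θ = 17.8/(k−1).
Need P(X < 40.8) = 0.99 with θ tied to k this way. Start at k = 2, θ = 17.8: P(X<40.8) ≈ 0.667.
Too low — raise k to concentrate. Iterating converges to k ≈ 7.95.
Then θ = 17.8/(7.95−1) ≈ 2.56.

k ≈ 7.95, θ ≈ 2.56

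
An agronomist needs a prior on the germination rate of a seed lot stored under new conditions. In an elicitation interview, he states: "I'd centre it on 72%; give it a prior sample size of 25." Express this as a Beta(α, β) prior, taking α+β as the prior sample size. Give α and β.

Under the effective-sample-size interpretation, Beta(α, β) has prior mean α/(α+β) and prior sample size α+β.
So α+β = 25 and α/(α+β) = 0.72, giving α = 0.72·25 = 18 and β = 25 − 18 = 7.

α = 18, β = 7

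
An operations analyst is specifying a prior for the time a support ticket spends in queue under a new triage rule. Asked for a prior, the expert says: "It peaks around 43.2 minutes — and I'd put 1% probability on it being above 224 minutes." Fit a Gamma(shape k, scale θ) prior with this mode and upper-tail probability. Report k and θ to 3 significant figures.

Gamma(k,θ) with k>1 has mode (k−1)θ, so θ = 43.2/(k−1).
Need P(X < 224) = 0.99 with θ tied to k this way. Start at k = 2, θ = 43.2: P(X<224) ≈ 0.965.
Too low — raise k to concentrate. Iterating converges to k ≈ 2.43.
Then θ = 43.2/(2.43−1) ≈ 30.2.

k ≈ 2.43, θ ≈ 30.2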